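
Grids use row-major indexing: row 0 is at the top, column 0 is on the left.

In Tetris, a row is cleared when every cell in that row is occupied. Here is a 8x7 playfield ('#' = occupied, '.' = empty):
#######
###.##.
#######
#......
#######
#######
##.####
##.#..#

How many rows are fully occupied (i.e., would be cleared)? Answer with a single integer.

Answer: 4

Derivation:
Check each row:
  row 0: 0 empty cells -> FULL (clear)
  row 1: 2 empty cells -> not full
  row 2: 0 empty cells -> FULL (clear)
  row 3: 6 empty cells -> not full
  row 4: 0 empty cells -> FULL (clear)
  row 5: 0 empty cells -> FULL (clear)
  row 6: 1 empty cell -> not full
  row 7: 3 empty cells -> not full
Total rows cleared: 4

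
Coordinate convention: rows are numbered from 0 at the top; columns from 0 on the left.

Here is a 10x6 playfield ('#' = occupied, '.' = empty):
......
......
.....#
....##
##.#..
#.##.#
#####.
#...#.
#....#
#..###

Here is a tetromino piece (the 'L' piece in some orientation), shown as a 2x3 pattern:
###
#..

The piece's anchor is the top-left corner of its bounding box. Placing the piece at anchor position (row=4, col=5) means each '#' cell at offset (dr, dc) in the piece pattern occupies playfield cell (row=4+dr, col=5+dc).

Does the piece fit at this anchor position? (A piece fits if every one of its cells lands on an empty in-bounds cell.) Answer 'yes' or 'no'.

Check each piece cell at anchor (4, 5):
  offset (0,0) -> (4,5): empty -> OK
  offset (0,1) -> (4,6): out of bounds -> FAIL
  offset (0,2) -> (4,7): out of bounds -> FAIL
  offset (1,0) -> (5,5): occupied ('#') -> FAIL
All cells valid: no

Answer: no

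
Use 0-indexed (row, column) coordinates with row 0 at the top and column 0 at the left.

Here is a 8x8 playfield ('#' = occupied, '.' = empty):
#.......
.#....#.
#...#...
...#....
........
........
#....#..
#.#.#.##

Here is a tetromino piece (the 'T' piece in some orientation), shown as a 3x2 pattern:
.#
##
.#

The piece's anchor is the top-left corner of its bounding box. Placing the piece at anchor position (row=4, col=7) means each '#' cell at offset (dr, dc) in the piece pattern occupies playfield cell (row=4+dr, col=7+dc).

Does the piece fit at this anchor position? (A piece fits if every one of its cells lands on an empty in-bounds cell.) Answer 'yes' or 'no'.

Check each piece cell at anchor (4, 7):
  offset (0,1) -> (4,8): out of bounds -> FAIL
  offset (1,0) -> (5,7): empty -> OK
  offset (1,1) -> (5,8): out of bounds -> FAIL
  offset (2,1) -> (6,8): out of bounds -> FAIL
All cells valid: no

Answer: no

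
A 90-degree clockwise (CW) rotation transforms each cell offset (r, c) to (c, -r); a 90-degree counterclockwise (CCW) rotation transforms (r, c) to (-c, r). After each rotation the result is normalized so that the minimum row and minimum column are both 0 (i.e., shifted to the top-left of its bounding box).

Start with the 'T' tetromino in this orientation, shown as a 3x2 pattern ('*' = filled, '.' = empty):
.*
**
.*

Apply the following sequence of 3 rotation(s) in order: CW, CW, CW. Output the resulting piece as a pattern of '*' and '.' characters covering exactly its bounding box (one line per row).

Answer: ***
.*.

Derivation:
Start:
.*
**
.*
After rotation 1 (CW):
.*.
***
After rotation 2 (CW):
*.
**
*.
After rotation 3 (CW):
***
.*.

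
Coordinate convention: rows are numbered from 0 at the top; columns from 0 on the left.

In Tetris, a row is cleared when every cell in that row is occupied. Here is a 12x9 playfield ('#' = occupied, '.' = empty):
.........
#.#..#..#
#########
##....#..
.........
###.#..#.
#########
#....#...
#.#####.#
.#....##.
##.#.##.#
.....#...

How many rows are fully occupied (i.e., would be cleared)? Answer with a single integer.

Check each row:
  row 0: 9 empty cells -> not full
  row 1: 5 empty cells -> not full
  row 2: 0 empty cells -> FULL (clear)
  row 3: 6 empty cells -> not full
  row 4: 9 empty cells -> not full
  row 5: 4 empty cells -> not full
  row 6: 0 empty cells -> FULL (clear)
  row 7: 7 empty cells -> not full
  row 8: 2 empty cells -> not full
  row 9: 6 empty cells -> not full
  row 10: 3 empty cells -> not full
  row 11: 8 empty cells -> not full
Total rows cleared: 2

Answer: 2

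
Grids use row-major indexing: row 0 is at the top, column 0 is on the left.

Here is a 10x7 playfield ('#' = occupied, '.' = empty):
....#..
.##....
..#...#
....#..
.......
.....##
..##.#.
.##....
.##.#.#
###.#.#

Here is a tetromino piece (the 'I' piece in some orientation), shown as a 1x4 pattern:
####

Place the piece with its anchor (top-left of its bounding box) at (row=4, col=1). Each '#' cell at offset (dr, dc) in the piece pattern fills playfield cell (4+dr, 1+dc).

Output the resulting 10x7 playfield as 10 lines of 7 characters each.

Fill (4+0,1+0) = (4,1)
Fill (4+0,1+1) = (4,2)
Fill (4+0,1+2) = (4,3)
Fill (4+0,1+3) = (4,4)

Answer: ....#..
.##....
..#...#
....#..
.####..
.....##
..##.#.
.##....
.##.#.#
###.#.#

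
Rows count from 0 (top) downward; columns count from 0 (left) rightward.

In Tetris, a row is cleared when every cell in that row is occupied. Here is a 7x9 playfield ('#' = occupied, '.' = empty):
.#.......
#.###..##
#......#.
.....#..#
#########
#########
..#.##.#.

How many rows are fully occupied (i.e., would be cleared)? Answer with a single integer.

Answer: 2

Derivation:
Check each row:
  row 0: 8 empty cells -> not full
  row 1: 3 empty cells -> not full
  row 2: 7 empty cells -> not full
  row 3: 7 empty cells -> not full
  row 4: 0 empty cells -> FULL (clear)
  row 5: 0 empty cells -> FULL (clear)
  row 6: 5 empty cells -> not full
Total rows cleared: 2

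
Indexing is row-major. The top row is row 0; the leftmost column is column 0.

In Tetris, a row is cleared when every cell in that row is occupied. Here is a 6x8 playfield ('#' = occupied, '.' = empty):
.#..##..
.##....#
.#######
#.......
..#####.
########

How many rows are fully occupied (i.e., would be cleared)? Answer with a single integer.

Answer: 1

Derivation:
Check each row:
  row 0: 5 empty cells -> not full
  row 1: 5 empty cells -> not full
  row 2: 1 empty cell -> not full
  row 3: 7 empty cells -> not full
  row 4: 3 empty cells -> not full
  row 5: 0 empty cells -> FULL (clear)
Total rows cleared: 1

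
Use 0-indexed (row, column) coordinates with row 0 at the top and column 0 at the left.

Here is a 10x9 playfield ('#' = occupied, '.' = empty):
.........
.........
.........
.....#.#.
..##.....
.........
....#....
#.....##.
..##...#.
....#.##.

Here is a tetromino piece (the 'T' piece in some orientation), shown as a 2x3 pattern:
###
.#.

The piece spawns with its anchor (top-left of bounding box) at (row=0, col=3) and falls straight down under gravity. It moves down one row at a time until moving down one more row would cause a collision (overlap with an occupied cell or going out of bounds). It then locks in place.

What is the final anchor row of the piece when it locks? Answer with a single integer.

Spawn at (row=0, col=3). Try each row:
  row 0: fits
  row 1: fits
  row 2: fits
  row 3: blocked -> lock at row 2

Answer: 2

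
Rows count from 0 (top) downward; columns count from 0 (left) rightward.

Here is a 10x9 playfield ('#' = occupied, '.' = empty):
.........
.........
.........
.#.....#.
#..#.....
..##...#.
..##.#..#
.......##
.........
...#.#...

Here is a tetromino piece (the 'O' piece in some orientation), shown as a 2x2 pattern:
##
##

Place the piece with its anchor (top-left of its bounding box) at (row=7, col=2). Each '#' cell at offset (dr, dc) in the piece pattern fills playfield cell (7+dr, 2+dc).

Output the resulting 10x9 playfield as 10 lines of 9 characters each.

Answer: .........
.........
.........
.#.....#.
#..#.....
..##...#.
..##.#..#
..##...##
..##.....
...#.#...

Derivation:
Fill (7+0,2+0) = (7,2)
Fill (7+0,2+1) = (7,3)
Fill (7+1,2+0) = (8,2)
Fill (7+1,2+1) = (8,3)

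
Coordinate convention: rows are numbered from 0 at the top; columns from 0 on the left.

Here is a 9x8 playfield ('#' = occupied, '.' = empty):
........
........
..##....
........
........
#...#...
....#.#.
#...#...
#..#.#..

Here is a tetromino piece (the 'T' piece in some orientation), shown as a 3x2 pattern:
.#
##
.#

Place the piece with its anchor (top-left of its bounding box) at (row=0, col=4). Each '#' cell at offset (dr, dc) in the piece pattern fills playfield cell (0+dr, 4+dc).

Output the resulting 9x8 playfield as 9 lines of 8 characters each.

Answer: .....#..
....##..
..##.#..
........
........
#...#...
....#.#.
#...#...
#..#.#..

Derivation:
Fill (0+0,4+1) = (0,5)
Fill (0+1,4+0) = (1,4)
Fill (0+1,4+1) = (1,5)
Fill (0+2,4+1) = (2,5)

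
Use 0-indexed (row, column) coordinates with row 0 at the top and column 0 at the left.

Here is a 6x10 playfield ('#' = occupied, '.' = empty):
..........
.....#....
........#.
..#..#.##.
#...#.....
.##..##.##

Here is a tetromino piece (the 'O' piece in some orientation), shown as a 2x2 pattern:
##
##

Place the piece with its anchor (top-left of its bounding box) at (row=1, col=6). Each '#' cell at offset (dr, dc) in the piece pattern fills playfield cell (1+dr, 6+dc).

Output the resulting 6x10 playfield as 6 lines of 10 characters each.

Answer: ..........
.....###..
......###.
..#..#.##.
#...#.....
.##..##.##

Derivation:
Fill (1+0,6+0) = (1,6)
Fill (1+0,6+1) = (1,7)
Fill (1+1,6+0) = (2,6)
Fill (1+1,6+1) = (2,7)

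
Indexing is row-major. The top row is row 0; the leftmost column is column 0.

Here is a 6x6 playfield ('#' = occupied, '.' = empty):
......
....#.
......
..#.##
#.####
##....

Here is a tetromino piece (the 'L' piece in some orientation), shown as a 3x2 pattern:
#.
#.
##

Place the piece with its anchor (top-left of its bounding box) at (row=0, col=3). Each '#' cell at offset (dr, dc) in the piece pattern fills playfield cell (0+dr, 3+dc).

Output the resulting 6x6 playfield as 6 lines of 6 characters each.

Fill (0+0,3+0) = (0,3)
Fill (0+1,3+0) = (1,3)
Fill (0+2,3+0) = (2,3)
Fill (0+2,3+1) = (2,4)

Answer: ...#..
...##.
...##.
..#.##
#.####
##....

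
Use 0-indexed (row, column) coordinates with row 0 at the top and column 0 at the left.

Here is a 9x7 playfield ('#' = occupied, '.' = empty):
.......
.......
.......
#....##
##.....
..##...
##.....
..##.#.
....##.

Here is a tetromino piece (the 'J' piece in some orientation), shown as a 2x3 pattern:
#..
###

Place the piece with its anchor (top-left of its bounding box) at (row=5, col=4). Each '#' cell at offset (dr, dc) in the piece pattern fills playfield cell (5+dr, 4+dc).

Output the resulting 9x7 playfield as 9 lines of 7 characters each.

Answer: .......
.......
.......
#....##
##.....
..###..
##..###
..##.#.
....##.

Derivation:
Fill (5+0,4+0) = (5,4)
Fill (5+1,4+0) = (6,4)
Fill (5+1,4+1) = (6,5)
Fill (5+1,4+2) = (6,6)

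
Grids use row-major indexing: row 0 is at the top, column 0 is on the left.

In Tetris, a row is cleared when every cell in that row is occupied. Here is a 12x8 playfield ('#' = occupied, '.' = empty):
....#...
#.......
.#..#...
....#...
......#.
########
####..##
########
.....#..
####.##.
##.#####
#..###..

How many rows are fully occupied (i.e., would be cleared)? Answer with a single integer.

Check each row:
  row 0: 7 empty cells -> not full
  row 1: 7 empty cells -> not full
  row 2: 6 empty cells -> not full
  row 3: 7 empty cells -> not full
  row 4: 7 empty cells -> not full
  row 5: 0 empty cells -> FULL (clear)
  row 6: 2 empty cells -> not full
  row 7: 0 empty cells -> FULL (clear)
  row 8: 7 empty cells -> not full
  row 9: 2 empty cells -> not full
  row 10: 1 empty cell -> not full
  row 11: 4 empty cells -> not full
Total rows cleared: 2

Answer: 2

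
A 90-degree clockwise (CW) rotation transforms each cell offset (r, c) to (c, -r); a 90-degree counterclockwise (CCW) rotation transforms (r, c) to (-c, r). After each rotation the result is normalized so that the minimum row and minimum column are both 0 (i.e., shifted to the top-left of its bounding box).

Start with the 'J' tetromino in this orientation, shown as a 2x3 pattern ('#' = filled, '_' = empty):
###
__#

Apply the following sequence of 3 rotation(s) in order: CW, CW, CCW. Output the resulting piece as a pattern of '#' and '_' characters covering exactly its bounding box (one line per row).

Answer: _#
_#
##

Derivation:
Start:
###
__#
After rotation 1 (CW):
_#
_#
##
After rotation 2 (CW):
#__
###
After rotation 3 (CCW):
_#
_#
##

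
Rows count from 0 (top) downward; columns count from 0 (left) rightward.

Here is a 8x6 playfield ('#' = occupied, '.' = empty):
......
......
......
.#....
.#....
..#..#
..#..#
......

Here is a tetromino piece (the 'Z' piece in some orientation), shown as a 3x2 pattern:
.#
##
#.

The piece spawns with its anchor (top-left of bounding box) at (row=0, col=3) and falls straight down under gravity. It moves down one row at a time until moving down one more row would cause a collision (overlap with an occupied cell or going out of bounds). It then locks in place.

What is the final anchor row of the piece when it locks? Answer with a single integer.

Spawn at (row=0, col=3). Try each row:
  row 0: fits
  row 1: fits
  row 2: fits
  row 3: fits
  row 4: fits
  row 5: fits
  row 6: blocked -> lock at row 5

Answer: 5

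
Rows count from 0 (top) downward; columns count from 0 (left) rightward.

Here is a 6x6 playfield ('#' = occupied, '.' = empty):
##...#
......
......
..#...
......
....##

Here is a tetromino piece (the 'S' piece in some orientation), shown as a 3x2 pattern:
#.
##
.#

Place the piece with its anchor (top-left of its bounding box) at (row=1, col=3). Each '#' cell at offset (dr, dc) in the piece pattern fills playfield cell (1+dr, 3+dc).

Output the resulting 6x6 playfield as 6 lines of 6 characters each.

Answer: ##...#
...#..
...##.
..#.#.
......
....##

Derivation:
Fill (1+0,3+0) = (1,3)
Fill (1+1,3+0) = (2,3)
Fill (1+1,3+1) = (2,4)
Fill (1+2,3+1) = (3,4)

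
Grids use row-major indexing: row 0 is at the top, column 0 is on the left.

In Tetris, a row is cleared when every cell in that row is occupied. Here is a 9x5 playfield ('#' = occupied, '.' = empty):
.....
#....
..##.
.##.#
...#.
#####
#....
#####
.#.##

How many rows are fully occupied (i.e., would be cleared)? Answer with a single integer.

Check each row:
  row 0: 5 empty cells -> not full
  row 1: 4 empty cells -> not full
  row 2: 3 empty cells -> not full
  row 3: 2 empty cells -> not full
  row 4: 4 empty cells -> not full
  row 5: 0 empty cells -> FULL (clear)
  row 6: 4 empty cells -> not full
  row 7: 0 empty cells -> FULL (clear)
  row 8: 2 empty cells -> not full
Total rows cleared: 2

Answer: 2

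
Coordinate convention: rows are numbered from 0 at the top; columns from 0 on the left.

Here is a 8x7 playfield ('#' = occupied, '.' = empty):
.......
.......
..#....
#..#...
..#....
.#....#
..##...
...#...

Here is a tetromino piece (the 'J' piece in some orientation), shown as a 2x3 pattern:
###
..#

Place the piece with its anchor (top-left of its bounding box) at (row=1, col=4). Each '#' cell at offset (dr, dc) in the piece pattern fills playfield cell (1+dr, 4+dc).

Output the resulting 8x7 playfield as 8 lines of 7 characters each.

Fill (1+0,4+0) = (1,4)
Fill (1+0,4+1) = (1,5)
Fill (1+0,4+2) = (1,6)
Fill (1+1,4+2) = (2,6)

Answer: .......
....###
..#...#
#..#...
..#....
.#....#
..##...
...#...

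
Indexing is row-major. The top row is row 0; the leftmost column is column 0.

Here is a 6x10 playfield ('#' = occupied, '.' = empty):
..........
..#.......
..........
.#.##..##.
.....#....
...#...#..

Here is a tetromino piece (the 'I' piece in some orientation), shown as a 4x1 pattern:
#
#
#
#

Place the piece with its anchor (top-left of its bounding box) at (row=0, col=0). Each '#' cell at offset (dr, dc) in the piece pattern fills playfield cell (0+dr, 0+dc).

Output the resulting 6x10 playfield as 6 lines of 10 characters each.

Answer: #.........
#.#.......
#.........
##.##..##.
.....#....
...#...#..

Derivation:
Fill (0+0,0+0) = (0,0)
Fill (0+1,0+0) = (1,0)
Fill (0+2,0+0) = (2,0)
Fill (0+3,0+0) = (3,0)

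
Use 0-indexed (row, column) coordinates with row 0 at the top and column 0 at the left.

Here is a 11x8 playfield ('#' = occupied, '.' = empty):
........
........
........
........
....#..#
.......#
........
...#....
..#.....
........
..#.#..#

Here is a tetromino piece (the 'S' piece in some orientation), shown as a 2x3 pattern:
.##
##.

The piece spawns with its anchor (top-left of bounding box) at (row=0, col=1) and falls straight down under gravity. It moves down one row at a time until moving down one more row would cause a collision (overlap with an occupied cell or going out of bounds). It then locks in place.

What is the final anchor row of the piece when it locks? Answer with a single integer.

Spawn at (row=0, col=1). Try each row:
  row 0: fits
  row 1: fits
  row 2: fits
  row 3: fits
  row 4: fits
  row 5: fits
  row 6: fits
  row 7: blocked -> lock at row 6

Answer: 6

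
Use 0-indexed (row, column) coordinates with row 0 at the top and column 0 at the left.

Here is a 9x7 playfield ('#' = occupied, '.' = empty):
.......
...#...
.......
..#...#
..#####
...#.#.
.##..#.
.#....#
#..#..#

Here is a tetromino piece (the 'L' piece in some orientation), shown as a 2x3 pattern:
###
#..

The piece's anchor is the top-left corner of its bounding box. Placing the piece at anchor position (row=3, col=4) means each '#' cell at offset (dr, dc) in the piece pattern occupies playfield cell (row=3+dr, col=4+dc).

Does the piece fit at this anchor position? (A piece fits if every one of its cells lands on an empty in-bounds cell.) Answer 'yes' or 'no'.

Answer: no

Derivation:
Check each piece cell at anchor (3, 4):
  offset (0,0) -> (3,4): empty -> OK
  offset (0,1) -> (3,5): empty -> OK
  offset (0,2) -> (3,6): occupied ('#') -> FAIL
  offset (1,0) -> (4,4): occupied ('#') -> FAIL
All cells valid: no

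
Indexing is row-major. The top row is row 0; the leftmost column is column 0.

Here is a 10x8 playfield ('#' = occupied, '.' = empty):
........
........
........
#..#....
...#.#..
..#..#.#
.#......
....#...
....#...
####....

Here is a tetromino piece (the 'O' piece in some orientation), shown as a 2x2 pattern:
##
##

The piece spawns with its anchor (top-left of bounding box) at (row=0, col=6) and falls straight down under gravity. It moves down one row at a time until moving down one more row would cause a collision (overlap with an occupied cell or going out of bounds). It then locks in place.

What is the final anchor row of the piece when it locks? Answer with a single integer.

Spawn at (row=0, col=6). Try each row:
  row 0: fits
  row 1: fits
  row 2: fits
  row 3: fits
  row 4: blocked -> lock at row 3

Answer: 3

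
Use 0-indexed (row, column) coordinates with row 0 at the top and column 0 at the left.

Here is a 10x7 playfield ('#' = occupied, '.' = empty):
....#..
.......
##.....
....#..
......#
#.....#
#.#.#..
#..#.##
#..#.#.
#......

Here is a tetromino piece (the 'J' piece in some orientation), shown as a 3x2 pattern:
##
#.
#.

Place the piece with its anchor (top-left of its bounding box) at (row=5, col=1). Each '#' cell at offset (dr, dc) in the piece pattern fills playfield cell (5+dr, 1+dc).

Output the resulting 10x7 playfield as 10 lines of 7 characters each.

Answer: ....#..
.......
##.....
....#..
......#
###...#
###.#..
##.#.##
#..#.#.
#......

Derivation:
Fill (5+0,1+0) = (5,1)
Fill (5+0,1+1) = (5,2)
Fill (5+1,1+0) = (6,1)
Fill (5+2,1+0) = (7,1)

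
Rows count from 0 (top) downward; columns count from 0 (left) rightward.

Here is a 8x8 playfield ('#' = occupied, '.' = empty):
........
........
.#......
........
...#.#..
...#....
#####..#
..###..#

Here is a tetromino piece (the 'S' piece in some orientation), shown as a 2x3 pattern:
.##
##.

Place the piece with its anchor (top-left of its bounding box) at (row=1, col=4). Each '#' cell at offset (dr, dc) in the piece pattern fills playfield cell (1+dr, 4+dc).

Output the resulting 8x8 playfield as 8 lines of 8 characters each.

Fill (1+0,4+1) = (1,5)
Fill (1+0,4+2) = (1,6)
Fill (1+1,4+0) = (2,4)
Fill (1+1,4+1) = (2,5)

Answer: ........
.....##.
.#..##..
........
...#.#..
...#....
#####..#
..###..#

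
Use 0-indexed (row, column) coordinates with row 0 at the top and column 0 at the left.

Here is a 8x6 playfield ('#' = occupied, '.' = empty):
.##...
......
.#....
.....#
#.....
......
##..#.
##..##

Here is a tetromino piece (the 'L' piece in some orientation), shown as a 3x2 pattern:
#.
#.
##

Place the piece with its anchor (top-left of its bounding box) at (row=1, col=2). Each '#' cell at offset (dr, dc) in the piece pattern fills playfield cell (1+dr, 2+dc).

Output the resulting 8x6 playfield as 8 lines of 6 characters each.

Fill (1+0,2+0) = (1,2)
Fill (1+1,2+0) = (2,2)
Fill (1+2,2+0) = (3,2)
Fill (1+2,2+1) = (3,3)

Answer: .##...
..#...
.##...
..##.#
#.....
......
##..#.
##..##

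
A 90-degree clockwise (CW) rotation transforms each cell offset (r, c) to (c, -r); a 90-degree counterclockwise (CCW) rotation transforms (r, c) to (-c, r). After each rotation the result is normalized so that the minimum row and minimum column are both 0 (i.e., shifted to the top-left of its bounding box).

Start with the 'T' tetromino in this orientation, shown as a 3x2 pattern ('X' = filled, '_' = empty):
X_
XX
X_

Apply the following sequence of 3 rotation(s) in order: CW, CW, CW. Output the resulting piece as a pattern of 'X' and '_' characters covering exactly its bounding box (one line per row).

Answer: _X_
XXX

Derivation:
Start:
X_
XX
X_
After rotation 1 (CW):
XXX
_X_
After rotation 2 (CW):
_X
XX
_X
After rotation 3 (CW):
_X_
XXX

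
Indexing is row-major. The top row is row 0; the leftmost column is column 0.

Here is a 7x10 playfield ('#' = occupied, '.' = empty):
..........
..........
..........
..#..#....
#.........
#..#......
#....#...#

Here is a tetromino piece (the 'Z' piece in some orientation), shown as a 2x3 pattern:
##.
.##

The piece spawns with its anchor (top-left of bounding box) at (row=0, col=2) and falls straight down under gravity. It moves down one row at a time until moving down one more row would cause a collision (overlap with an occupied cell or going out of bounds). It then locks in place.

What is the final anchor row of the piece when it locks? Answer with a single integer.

Spawn at (row=0, col=2). Try each row:
  row 0: fits
  row 1: fits
  row 2: fits
  row 3: blocked -> lock at row 2

Answer: 2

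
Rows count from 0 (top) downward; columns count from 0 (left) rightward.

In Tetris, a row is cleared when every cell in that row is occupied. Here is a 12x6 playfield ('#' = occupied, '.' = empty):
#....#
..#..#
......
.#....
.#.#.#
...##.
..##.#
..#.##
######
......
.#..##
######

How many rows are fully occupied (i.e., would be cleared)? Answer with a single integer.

Answer: 2

Derivation:
Check each row:
  row 0: 4 empty cells -> not full
  row 1: 4 empty cells -> not full
  row 2: 6 empty cells -> not full
  row 3: 5 empty cells -> not full
  row 4: 3 empty cells -> not full
  row 5: 4 empty cells -> not full
  row 6: 3 empty cells -> not full
  row 7: 3 empty cells -> not full
  row 8: 0 empty cells -> FULL (clear)
  row 9: 6 empty cells -> not full
  row 10: 3 empty cells -> not full
  row 11: 0 empty cells -> FULL (clear)
Total rows cleared: 2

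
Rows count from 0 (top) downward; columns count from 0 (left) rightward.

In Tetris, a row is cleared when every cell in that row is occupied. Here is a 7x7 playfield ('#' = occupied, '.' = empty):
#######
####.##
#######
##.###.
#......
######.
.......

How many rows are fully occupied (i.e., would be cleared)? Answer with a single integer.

Check each row:
  row 0: 0 empty cells -> FULL (clear)
  row 1: 1 empty cell -> not full
  row 2: 0 empty cells -> FULL (clear)
  row 3: 2 empty cells -> not full
  row 4: 6 empty cells -> not full
  row 5: 1 empty cell -> not full
  row 6: 7 empty cells -> not full
Total rows cleared: 2

Answer: 2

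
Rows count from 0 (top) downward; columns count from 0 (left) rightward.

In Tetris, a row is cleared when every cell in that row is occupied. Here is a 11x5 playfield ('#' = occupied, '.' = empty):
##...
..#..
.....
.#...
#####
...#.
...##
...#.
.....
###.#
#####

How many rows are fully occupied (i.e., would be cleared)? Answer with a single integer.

Answer: 2

Derivation:
Check each row:
  row 0: 3 empty cells -> not full
  row 1: 4 empty cells -> not full
  row 2: 5 empty cells -> not full
  row 3: 4 empty cells -> not full
  row 4: 0 empty cells -> FULL (clear)
  row 5: 4 empty cells -> not full
  row 6: 3 empty cells -> not full
  row 7: 4 empty cells -> not full
  row 8: 5 empty cells -> not full
  row 9: 1 empty cell -> not full
  row 10: 0 empty cells -> FULL (clear)
Total rows cleared: 2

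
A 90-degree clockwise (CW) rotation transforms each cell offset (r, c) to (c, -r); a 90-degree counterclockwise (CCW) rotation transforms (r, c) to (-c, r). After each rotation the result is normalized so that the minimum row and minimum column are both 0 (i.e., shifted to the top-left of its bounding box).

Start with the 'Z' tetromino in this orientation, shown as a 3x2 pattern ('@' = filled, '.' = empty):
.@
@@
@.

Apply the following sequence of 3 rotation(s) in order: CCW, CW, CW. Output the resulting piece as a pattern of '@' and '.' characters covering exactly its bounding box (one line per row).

Answer: @@.
.@@

Derivation:
Start:
.@
@@
@.
After rotation 1 (CCW):
@@.
.@@
After rotation 2 (CW):
.@
@@
@.
After rotation 3 (CW):
@@.
.@@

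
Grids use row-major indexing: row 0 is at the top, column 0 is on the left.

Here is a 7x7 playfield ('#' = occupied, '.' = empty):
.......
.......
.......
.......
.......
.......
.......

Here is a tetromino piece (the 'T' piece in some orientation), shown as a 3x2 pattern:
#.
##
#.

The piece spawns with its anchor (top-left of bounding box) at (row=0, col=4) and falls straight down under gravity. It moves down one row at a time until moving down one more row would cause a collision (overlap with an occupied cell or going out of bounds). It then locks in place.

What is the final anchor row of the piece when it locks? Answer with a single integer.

Answer: 4

Derivation:
Spawn at (row=0, col=4). Try each row:
  row 0: fits
  row 1: fits
  row 2: fits
  row 3: fits
  row 4: fits
  row 5: blocked -> lock at row 4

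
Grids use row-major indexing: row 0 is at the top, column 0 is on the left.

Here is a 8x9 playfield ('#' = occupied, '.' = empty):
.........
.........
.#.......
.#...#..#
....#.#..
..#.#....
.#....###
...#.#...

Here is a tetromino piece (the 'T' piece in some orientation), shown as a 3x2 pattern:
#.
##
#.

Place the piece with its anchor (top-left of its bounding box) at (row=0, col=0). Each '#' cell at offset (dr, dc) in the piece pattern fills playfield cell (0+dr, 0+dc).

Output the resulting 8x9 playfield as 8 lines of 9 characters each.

Fill (0+0,0+0) = (0,0)
Fill (0+1,0+0) = (1,0)
Fill (0+1,0+1) = (1,1)
Fill (0+2,0+0) = (2,0)

Answer: #........
##.......
##.......
.#...#..#
....#.#..
..#.#....
.#....###
...#.#...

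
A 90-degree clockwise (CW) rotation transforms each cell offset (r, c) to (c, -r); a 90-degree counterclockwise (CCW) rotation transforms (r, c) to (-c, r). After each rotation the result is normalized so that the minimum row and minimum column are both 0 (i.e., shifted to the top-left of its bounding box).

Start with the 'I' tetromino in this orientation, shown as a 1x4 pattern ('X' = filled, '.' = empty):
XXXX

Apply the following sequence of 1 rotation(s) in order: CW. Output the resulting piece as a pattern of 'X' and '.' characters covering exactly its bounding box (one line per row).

Start:
XXXX
After rotation 1 (CW):
X
X
X
X

Answer: X
X
X
X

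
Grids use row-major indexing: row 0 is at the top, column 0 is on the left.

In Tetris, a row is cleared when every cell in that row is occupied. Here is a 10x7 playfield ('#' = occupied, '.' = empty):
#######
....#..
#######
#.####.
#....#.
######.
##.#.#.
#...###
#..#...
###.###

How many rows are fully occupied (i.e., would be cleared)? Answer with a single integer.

Check each row:
  row 0: 0 empty cells -> FULL (clear)
  row 1: 6 empty cells -> not full
  row 2: 0 empty cells -> FULL (clear)
  row 3: 2 empty cells -> not full
  row 4: 5 empty cells -> not full
  row 5: 1 empty cell -> not full
  row 6: 3 empty cells -> not full
  row 7: 3 empty cells -> not full
  row 8: 5 empty cells -> not full
  row 9: 1 empty cell -> not full
Total rows cleared: 2

Answer: 2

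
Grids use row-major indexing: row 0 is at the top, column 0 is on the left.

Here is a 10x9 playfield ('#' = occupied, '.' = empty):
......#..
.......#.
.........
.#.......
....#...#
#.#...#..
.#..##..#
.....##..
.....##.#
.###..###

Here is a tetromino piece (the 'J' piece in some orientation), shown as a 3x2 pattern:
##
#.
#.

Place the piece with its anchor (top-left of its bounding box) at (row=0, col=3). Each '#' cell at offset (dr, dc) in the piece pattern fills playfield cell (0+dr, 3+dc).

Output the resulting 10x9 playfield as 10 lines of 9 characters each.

Fill (0+0,3+0) = (0,3)
Fill (0+0,3+1) = (0,4)
Fill (0+1,3+0) = (1,3)
Fill (0+2,3+0) = (2,3)

Answer: ...##.#..
...#...#.
...#.....
.#.......
....#...#
#.#...#..
.#..##..#
.....##..
.....##.#
.###..###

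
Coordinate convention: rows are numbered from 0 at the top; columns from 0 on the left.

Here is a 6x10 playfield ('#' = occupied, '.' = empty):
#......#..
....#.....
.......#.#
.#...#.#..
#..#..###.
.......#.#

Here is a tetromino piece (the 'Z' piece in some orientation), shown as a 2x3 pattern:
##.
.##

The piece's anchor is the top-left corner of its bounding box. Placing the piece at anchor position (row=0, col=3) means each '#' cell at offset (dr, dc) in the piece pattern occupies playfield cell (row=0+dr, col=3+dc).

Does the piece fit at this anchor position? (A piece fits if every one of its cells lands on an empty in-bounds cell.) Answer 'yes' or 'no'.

Answer: no

Derivation:
Check each piece cell at anchor (0, 3):
  offset (0,0) -> (0,3): empty -> OK
  offset (0,1) -> (0,4): empty -> OK
  offset (1,1) -> (1,4): occupied ('#') -> FAIL
  offset (1,2) -> (1,5): empty -> OK
All cells valid: no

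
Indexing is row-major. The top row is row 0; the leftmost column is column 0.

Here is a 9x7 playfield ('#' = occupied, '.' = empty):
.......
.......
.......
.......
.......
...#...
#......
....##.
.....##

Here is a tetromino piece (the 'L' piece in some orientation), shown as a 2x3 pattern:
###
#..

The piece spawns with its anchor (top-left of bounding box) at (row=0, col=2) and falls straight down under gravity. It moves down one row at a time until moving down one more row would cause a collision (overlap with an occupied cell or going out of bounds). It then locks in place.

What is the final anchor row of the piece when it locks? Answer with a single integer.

Answer: 4

Derivation:
Spawn at (row=0, col=2). Try each row:
  row 0: fits
  row 1: fits
  row 2: fits
  row 3: fits
  row 4: fits
  row 5: blocked -> lock at row 4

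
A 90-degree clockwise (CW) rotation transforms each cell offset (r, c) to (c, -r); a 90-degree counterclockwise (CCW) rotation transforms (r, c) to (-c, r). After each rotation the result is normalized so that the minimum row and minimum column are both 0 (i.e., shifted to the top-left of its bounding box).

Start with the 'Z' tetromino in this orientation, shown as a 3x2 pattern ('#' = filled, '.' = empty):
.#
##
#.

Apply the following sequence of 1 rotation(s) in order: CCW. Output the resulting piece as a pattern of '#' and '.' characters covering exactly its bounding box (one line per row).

Start:
.#
##
#.
After rotation 1 (CCW):
##.
.##

Answer: ##.
.##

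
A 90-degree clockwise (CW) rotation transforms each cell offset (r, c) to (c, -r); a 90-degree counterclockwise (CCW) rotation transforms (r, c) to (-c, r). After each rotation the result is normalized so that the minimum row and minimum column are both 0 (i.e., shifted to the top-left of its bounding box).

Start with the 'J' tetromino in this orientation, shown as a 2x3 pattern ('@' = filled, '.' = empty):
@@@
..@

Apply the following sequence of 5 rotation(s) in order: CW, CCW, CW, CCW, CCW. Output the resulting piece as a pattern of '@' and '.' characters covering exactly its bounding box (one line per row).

Start:
@@@
..@
After rotation 1 (CW):
.@
.@
@@
After rotation 2 (CCW):
@@@
..@
After rotation 3 (CW):
.@
.@
@@
After rotation 4 (CCW):
@@@
..@
After rotation 5 (CCW):
@@
@.
@.

Answer: @@
@.
@.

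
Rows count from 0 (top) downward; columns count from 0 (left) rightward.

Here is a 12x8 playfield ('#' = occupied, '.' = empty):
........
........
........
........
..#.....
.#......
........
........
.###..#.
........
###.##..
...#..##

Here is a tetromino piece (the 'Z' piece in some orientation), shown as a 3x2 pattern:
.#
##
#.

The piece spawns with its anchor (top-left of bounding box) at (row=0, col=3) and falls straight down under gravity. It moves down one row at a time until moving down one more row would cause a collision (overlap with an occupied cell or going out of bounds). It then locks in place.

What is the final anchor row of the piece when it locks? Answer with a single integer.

Answer: 5

Derivation:
Spawn at (row=0, col=3). Try each row:
  row 0: fits
  row 1: fits
  row 2: fits
  row 3: fits
  row 4: fits
  row 5: fits
  row 6: blocked -> lock at row 5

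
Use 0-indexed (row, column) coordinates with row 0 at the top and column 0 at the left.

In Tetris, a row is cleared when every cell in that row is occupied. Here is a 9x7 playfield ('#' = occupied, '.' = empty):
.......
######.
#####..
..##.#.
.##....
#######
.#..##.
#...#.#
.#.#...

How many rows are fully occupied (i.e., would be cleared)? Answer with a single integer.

Check each row:
  row 0: 7 empty cells -> not full
  row 1: 1 empty cell -> not full
  row 2: 2 empty cells -> not full
  row 3: 4 empty cells -> not full
  row 4: 5 empty cells -> not full
  row 5: 0 empty cells -> FULL (clear)
  row 6: 4 empty cells -> not full
  row 7: 4 empty cells -> not full
  row 8: 5 empty cells -> not full
Total rows cleared: 1

Answer: 1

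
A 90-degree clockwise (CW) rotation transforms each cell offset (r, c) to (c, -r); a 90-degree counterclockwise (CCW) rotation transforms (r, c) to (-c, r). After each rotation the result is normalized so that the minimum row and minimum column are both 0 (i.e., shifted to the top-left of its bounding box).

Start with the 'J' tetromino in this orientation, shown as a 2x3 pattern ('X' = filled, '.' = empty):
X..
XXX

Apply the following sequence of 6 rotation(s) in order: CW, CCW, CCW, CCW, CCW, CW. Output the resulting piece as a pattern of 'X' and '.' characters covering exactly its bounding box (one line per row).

Start:
X..
XXX
After rotation 1 (CW):
XX
X.
X.
After rotation 2 (CCW):
X..
XXX
After rotation 3 (CCW):
.X
.X
XX
After rotation 4 (CCW):
XXX
..X
After rotation 5 (CCW):
XX
X.
X.
After rotation 6 (CW):
XXX
..X

Answer: XXX
..X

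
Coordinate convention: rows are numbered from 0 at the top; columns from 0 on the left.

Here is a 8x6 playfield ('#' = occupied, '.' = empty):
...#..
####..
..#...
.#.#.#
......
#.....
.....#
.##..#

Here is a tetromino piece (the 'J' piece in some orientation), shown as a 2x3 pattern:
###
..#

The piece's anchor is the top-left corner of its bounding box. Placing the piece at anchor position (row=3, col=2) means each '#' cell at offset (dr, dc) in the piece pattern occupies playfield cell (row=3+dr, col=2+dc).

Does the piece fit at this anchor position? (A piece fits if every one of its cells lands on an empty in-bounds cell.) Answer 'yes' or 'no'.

Check each piece cell at anchor (3, 2):
  offset (0,0) -> (3,2): empty -> OK
  offset (0,1) -> (3,3): occupied ('#') -> FAIL
  offset (0,2) -> (3,4): empty -> OK
  offset (1,2) -> (4,4): empty -> OK
All cells valid: no

Answer: no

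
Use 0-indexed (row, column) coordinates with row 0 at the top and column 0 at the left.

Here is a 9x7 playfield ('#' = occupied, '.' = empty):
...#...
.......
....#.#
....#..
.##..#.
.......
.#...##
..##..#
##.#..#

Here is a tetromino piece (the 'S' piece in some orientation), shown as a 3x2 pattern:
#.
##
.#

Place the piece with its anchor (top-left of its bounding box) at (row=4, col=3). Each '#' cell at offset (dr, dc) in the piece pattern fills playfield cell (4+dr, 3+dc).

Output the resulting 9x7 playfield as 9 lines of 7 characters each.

Answer: ...#...
.......
....#.#
....#..
.###.#.
...##..
.#..###
..##..#
##.#..#

Derivation:
Fill (4+0,3+0) = (4,3)
Fill (4+1,3+0) = (5,3)
Fill (4+1,3+1) = (5,4)
Fill (4+2,3+1) = (6,4)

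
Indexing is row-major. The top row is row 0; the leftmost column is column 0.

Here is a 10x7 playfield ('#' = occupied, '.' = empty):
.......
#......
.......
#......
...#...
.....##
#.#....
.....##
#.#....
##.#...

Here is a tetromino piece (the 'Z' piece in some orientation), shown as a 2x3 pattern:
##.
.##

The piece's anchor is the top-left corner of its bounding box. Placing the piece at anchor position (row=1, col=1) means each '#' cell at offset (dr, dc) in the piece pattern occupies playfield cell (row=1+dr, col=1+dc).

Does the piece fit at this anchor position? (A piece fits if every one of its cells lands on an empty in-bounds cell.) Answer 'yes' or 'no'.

Answer: yes

Derivation:
Check each piece cell at anchor (1, 1):
  offset (0,0) -> (1,1): empty -> OK
  offset (0,1) -> (1,2): empty -> OK
  offset (1,1) -> (2,2): empty -> OK
  offset (1,2) -> (2,3): empty -> OK
All cells valid: yes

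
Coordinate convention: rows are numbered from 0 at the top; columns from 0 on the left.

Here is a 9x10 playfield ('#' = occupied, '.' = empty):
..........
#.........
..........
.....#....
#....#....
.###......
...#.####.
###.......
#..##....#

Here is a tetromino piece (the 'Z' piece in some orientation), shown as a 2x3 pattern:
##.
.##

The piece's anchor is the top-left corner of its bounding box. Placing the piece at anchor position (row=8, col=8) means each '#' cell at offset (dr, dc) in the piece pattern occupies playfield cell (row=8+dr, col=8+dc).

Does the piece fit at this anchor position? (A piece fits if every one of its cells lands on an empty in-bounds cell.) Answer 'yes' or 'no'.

Answer: no

Derivation:
Check each piece cell at anchor (8, 8):
  offset (0,0) -> (8,8): empty -> OK
  offset (0,1) -> (8,9): occupied ('#') -> FAIL
  offset (1,1) -> (9,9): out of bounds -> FAIL
  offset (1,2) -> (9,10): out of bounds -> FAIL
All cells valid: no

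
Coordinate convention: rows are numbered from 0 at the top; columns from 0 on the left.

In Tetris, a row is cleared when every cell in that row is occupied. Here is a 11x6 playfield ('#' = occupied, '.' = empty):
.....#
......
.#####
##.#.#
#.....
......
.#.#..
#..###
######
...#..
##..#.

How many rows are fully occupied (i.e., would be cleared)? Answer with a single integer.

Answer: 1

Derivation:
Check each row:
  row 0: 5 empty cells -> not full
  row 1: 6 empty cells -> not full
  row 2: 1 empty cell -> not full
  row 3: 2 empty cells -> not full
  row 4: 5 empty cells -> not full
  row 5: 6 empty cells -> not full
  row 6: 4 empty cells -> not full
  row 7: 2 empty cells -> not full
  row 8: 0 empty cells -> FULL (clear)
  row 9: 5 empty cells -> not full
  row 10: 3 empty cells -> not full
Total rows cleared: 1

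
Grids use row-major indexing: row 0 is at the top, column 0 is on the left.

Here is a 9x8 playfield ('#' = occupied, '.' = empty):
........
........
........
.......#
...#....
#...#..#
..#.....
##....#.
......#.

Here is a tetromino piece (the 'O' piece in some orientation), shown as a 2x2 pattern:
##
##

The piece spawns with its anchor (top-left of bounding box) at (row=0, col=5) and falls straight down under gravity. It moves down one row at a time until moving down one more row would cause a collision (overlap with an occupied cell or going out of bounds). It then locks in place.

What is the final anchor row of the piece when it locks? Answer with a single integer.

Answer: 5

Derivation:
Spawn at (row=0, col=5). Try each row:
  row 0: fits
  row 1: fits
  row 2: fits
  row 3: fits
  row 4: fits
  row 5: fits
  row 6: blocked -> lock at row 5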